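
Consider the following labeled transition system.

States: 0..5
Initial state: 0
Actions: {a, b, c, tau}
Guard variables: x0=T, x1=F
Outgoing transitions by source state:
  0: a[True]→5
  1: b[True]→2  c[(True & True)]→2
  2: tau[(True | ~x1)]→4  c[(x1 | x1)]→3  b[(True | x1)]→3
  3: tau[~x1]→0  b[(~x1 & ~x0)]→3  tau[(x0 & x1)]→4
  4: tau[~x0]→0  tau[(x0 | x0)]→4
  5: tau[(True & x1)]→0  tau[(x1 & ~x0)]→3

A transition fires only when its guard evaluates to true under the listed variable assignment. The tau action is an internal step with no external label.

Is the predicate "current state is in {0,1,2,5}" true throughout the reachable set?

Answer: INVARIANT HOLDS

Trace:
Inv-set: {0,1,2,5}
R = {0,5}
  0: ok
  5: ok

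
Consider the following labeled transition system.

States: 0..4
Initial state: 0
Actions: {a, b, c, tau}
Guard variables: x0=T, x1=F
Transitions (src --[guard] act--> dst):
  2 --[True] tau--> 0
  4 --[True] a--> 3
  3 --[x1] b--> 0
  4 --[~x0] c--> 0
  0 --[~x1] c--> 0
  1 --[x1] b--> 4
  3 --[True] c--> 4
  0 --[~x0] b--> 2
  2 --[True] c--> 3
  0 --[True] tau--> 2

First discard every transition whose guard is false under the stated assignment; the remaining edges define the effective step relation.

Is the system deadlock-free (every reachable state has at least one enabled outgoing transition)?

Reachable = {0,2,3,4}
  0: c→0  tau→2  [deg 2]
  2: c→3  tau→0  [deg 2]
  3: c→4  [deg 1]
  4: a→3  [deg 1]

Answer: DEADLOCK-FREE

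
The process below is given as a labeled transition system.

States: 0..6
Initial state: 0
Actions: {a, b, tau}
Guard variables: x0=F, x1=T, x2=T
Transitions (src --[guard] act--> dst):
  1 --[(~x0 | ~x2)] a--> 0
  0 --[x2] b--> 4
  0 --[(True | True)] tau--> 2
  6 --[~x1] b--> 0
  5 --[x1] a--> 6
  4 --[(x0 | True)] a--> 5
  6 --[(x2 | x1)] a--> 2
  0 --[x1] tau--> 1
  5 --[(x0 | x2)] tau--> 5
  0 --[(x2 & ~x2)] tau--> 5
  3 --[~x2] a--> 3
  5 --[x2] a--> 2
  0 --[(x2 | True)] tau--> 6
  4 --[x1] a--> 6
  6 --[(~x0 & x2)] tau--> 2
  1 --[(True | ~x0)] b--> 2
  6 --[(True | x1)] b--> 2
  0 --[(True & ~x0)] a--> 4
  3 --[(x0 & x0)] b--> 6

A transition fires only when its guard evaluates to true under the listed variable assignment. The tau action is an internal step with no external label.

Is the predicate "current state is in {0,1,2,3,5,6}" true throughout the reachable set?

Answer: INVARIANT VIOLATED at state 4

Analysis:
Allowed set {0,1,2,3,5,6}
Reach set: {0,1,2,4,5,6}
  0: ✓
  1: ✓
  2: ✓
  4: outside
  5: ✓
  6: ✓
witness against invariant: b → 4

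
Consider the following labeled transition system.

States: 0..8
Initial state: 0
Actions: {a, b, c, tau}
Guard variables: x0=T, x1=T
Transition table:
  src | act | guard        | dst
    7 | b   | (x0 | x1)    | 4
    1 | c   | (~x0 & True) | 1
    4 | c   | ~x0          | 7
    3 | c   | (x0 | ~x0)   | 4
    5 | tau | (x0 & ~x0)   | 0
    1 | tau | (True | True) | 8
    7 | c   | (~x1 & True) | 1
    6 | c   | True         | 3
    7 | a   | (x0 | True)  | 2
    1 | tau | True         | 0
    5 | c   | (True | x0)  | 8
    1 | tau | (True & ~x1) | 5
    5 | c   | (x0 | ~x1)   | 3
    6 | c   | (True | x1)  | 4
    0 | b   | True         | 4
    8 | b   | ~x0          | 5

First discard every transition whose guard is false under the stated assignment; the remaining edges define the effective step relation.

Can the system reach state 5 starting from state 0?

10 transition(s) survive guard evaluation.
depth 0: {0}
depth 1: {4}  total {0,4}
R = {0,4}

Answer: UNREACHABLE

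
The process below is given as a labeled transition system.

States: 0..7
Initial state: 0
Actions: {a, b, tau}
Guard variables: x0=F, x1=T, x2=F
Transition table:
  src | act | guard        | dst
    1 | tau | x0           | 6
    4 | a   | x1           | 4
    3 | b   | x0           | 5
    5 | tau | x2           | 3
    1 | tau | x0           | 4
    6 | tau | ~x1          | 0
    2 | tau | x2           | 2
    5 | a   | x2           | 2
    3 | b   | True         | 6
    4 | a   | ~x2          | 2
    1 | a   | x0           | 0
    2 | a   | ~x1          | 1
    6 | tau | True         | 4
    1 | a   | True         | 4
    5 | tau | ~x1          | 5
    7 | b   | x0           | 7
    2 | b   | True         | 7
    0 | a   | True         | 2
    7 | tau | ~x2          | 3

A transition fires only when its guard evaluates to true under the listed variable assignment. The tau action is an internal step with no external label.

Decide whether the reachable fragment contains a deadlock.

Answer: DEADLOCK-FREE

Trace:
Reachable = {0,2,3,4,6,7}
  0: a→2  [deg 1]
  2: b→7  [deg 1]
  3: b→6  [deg 1]
  4: a→2  a→4  [deg 2]
  6: tau→4  [deg 1]
  7: tau→3  [deg 1]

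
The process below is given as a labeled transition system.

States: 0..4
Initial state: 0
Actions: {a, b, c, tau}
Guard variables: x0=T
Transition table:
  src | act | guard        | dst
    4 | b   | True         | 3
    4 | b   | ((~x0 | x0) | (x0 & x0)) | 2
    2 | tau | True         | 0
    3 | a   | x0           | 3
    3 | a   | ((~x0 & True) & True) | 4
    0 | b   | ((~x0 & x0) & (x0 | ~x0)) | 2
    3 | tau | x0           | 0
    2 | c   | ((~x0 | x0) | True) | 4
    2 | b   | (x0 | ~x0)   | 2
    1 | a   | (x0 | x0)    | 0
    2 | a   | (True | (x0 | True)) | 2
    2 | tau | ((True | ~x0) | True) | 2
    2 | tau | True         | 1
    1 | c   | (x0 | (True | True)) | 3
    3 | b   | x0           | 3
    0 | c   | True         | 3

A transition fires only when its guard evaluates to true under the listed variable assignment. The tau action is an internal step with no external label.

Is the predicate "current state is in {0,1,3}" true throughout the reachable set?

Answer: INVARIANT HOLDS

Trace:
Inv-set: {0,1,3}
Reachable = {0,3}
  0: ok
  3: ok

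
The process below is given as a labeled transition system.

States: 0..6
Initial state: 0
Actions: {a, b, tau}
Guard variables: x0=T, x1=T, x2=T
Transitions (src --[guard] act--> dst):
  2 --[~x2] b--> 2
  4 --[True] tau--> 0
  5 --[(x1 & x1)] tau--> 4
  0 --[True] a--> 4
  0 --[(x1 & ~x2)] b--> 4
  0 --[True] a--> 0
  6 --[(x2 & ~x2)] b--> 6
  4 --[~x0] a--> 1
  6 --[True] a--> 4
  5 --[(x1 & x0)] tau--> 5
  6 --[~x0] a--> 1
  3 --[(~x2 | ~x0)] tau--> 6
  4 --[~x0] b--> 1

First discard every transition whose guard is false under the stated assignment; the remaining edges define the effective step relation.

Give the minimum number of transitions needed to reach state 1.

Layered search for 1:
  Layer 0: {0}
  Layer 1: {4}
1 never appears.

Answer: UNREACHABLE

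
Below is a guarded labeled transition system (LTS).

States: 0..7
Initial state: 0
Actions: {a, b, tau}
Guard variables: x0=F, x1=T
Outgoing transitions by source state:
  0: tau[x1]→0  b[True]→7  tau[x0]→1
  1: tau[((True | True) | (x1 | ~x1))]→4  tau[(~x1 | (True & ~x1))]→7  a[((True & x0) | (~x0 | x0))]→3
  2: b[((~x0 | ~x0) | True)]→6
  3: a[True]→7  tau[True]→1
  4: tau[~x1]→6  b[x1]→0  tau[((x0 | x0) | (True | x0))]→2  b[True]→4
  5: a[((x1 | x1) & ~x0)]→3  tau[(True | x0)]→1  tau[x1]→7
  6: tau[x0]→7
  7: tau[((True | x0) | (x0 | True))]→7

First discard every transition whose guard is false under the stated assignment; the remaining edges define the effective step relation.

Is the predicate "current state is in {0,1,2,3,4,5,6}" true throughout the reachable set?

Answer: INVARIANT VIOLATED at state 7

Working:
Inv-set: {0,1,2,3,4,5,6}
R = {0,7}
  0: safe
  7: outside
reach 7 via b — violates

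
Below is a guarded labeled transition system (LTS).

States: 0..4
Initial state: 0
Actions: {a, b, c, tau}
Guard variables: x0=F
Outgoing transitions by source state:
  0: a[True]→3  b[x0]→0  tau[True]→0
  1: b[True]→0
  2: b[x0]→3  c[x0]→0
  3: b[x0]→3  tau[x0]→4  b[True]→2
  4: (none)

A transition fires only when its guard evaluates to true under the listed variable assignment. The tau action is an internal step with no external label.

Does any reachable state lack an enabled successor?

R = {0,2,3}
  0: a→3  tau→0  [2 exit(s)]
  2: ∅  [deadlock]
  3: b→2  [1 exit(s)]
Path to 2: a·b

Answer: DEADLOCK at state 2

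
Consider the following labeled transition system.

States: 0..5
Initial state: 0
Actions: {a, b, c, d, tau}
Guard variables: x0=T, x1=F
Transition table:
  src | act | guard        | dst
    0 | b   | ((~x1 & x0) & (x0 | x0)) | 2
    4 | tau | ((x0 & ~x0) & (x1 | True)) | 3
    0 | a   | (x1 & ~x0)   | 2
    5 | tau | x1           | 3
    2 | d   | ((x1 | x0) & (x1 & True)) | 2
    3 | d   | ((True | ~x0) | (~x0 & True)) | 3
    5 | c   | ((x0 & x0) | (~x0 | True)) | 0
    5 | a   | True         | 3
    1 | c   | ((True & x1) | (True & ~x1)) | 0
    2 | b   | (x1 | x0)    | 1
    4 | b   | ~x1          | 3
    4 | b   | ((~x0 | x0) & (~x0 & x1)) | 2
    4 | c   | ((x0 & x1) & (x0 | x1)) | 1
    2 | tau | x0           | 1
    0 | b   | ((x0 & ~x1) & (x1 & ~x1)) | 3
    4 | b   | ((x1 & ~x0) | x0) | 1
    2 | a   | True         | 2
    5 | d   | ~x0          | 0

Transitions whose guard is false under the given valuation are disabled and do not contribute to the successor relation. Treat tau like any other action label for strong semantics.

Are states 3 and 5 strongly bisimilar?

Answer: NOT BISIMILAR

Trace:
Compute ~ classes (split until stable):
  π0 = {{0,1,2,3,4,5}}
  π1 = {{0,4},{1},{2},{3},{5}}
  π2 = {{0},{1},{2},{3},{4},{5}}
stable after 3 split(s): 6 block(s)
[3]={3}  [5]={5}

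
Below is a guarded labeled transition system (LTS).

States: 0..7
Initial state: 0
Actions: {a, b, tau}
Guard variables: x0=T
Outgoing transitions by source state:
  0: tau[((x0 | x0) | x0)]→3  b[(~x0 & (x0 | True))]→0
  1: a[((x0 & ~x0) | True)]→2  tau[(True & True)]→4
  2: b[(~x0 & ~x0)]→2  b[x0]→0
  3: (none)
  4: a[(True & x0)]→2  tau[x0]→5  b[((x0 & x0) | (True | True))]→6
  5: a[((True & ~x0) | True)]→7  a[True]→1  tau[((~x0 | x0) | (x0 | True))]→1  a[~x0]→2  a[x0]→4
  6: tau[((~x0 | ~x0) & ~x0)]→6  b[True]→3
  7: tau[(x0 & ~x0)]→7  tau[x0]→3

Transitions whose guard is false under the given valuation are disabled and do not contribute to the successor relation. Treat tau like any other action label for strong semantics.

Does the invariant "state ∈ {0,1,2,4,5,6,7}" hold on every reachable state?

Inv-set: {0,1,2,4,5,6,7}
Reachable = {0,3}
  0: ok
  3: ✗ unsafe
witness against invariant: tau → 3

Answer: INVARIANT VIOLATED at state 3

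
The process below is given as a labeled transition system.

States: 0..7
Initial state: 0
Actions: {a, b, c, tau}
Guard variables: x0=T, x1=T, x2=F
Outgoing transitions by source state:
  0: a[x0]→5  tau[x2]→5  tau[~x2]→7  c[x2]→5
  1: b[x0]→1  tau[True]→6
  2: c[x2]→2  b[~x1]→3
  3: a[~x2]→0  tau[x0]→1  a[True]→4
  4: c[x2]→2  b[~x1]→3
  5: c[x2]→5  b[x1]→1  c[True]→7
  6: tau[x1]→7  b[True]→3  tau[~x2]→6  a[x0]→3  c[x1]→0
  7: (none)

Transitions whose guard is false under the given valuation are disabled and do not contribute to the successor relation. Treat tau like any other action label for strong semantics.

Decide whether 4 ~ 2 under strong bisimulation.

Compute ~ classes (split until stable):
  π0 = {{0,1,2,3,4,5,6,7}}
  π1 = {{0,3},{1},{2,4,7},{5},{6}}
  π2 = {{0},{1},{2,4,7},{3},{5},{6}}
stable after 3 split(s): 6 block(s)
[4]={2,4,7}  [2]={2,4,7}

Answer: BISIMILAR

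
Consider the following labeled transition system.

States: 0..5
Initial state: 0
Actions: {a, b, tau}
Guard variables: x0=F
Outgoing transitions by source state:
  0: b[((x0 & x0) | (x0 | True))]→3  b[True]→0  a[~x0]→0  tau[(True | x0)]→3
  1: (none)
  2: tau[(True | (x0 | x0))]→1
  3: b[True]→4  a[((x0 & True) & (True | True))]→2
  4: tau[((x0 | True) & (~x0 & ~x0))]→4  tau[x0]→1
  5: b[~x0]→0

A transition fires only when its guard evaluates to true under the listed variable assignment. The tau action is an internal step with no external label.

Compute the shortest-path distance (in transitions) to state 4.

Answer: 2

Working:
Breadth-first toward 4:
  L0 = {0}
  L1 = {3}
  L2 = {4}
depth(4)=2, e.g. b·b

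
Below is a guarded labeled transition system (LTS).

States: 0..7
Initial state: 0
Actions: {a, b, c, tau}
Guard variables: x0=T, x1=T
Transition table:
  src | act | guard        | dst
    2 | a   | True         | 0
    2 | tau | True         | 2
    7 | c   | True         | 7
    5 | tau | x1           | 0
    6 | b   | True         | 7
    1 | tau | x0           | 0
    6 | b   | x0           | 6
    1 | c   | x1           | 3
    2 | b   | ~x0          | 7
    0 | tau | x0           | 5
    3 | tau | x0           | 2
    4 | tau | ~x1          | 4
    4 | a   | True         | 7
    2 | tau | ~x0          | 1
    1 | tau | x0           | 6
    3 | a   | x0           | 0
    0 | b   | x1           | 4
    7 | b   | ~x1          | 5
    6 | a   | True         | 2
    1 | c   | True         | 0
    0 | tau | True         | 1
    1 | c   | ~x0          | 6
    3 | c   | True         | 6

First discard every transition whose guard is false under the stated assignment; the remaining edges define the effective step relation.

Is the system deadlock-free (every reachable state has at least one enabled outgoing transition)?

Answer: DEADLOCK-FREE

Trace:
R = {0,1,2,3,4,5,6,7}
  0: b→4  tau→1  tau→5  [3 exit(s)]
  1: c→0  c→3  tau→0  tau→6  [4 exit(s)]
  2: a→0  tau→2  [2 exit(s)]
  3: a→0  c→6  tau→2  [3 exit(s)]
  4: a→7  [1 exit(s)]
  5: tau→0  [1 exit(s)]
  6: a→2  b→6  b→7  [3 exit(s)]
  7: c→7  [1 exit(s)]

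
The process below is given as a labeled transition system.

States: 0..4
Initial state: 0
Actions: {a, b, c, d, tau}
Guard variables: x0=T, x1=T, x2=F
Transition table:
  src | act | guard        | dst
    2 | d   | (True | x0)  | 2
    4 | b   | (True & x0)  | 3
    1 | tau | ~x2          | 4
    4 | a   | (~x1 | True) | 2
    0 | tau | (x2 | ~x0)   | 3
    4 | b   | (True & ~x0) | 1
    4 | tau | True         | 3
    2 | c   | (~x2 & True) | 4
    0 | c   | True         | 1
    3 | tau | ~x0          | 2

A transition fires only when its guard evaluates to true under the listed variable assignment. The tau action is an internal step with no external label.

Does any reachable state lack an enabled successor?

Reach set: {0,1,2,3,4}
  0: c→1  [1 exit(s)]
  1: tau→4  [1 exit(s)]
  2: c→4  d→2  [2 exit(s)]
  3: ∅  [no exit]
  4: a→2  b→3  tau→3  [3 exit(s)]
Path to 3: c·tau·b

Answer: DEADLOCK at state 3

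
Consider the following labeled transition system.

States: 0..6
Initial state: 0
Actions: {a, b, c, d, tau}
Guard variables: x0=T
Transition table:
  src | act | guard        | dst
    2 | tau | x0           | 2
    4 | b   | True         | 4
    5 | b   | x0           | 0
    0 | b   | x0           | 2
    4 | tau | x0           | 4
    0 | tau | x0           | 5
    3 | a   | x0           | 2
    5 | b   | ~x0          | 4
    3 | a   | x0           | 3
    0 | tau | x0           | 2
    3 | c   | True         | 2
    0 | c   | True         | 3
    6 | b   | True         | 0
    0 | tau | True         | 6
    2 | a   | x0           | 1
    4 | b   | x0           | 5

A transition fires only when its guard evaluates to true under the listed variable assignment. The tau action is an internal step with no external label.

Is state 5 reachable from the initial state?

Answer: REACHABLE

Analysis:
15 transition(s) survive guard evaluation.
depth 0: {0}
depth 1: {2,3,5,6}  total {0,2,3,5,6}
depth 2: {1}  total {0,1,2,3,5,6}
R = {0,1,2,3,5,6}
trace reaching 5: tau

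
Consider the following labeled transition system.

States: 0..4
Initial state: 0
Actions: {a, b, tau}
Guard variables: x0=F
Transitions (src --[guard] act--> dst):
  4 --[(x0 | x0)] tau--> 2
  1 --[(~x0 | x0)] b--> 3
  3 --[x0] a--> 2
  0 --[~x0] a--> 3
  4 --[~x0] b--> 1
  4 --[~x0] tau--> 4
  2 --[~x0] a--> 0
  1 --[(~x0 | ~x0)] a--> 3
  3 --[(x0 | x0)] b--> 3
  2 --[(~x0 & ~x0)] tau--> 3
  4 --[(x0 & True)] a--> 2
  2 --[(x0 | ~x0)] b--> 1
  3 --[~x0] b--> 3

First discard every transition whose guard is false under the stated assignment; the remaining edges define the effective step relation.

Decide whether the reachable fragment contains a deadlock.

Answer: DEADLOCK-FREE

Working:
Reach set: {0,3}
  0: a→3  [1 out]
  3: b→3  [1 out]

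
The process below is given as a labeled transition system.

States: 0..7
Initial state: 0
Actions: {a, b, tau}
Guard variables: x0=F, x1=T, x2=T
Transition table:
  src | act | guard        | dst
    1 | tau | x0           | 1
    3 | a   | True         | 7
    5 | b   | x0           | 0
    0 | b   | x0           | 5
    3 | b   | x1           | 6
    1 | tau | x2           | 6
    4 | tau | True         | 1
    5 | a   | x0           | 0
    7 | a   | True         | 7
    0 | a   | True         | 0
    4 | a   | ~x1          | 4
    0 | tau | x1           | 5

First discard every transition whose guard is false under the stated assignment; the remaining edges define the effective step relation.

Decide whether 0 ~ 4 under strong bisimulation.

Compute ~ classes (split until stable):
  round 0: {{0,1,2,3,4,5,6,7}}
  round 1: {{0},{1,4},{2,5,6},{3},{7}}
  round 2: {{0},{1},{2,5,6},{3},{4},{7}}
stable after 3 split(s): 6 block(s)
0∈{0}, 4∈{4}

Answer: NOT BISIMILAR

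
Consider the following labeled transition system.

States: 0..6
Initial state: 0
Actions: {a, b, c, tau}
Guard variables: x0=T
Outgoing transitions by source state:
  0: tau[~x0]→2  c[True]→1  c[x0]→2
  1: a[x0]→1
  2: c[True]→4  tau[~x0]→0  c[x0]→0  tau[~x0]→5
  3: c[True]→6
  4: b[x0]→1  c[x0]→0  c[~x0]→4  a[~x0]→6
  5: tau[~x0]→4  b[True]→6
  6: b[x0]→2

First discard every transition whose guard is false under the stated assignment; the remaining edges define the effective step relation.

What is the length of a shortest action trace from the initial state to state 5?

Breadth-first toward 5:
  L0 = {0}
  L1 = {1,2}
  L2 = {4}
5 never appears.

Answer: UNREACHABLE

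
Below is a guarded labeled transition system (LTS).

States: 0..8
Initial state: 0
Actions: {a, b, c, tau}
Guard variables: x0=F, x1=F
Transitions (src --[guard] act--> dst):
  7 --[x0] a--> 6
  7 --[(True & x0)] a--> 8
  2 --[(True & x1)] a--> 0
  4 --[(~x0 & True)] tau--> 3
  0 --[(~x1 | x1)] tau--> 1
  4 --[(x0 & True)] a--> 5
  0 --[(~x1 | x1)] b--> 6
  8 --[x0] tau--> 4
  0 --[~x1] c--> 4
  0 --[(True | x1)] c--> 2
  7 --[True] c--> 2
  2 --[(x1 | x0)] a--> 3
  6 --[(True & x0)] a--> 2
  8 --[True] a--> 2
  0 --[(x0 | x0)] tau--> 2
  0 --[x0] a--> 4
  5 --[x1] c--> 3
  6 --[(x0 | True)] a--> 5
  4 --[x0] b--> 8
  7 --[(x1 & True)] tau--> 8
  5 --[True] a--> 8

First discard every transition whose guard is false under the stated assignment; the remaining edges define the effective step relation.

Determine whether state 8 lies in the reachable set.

Answer: REACHABLE

Working:
Guard filter leaves 9 enabled edge(s).
depth 0: {0}
depth 1: {1,2,4,6}  total {0,1,2,4,6}
depth 2: {3,5}  total {0,1,2,3,4,5,6}
depth 3: {8}  total {0,1,2,3,4,5,6,8}
Reach set: {0,1,2,3,4,5,6,8}
Path to 8: b·a·a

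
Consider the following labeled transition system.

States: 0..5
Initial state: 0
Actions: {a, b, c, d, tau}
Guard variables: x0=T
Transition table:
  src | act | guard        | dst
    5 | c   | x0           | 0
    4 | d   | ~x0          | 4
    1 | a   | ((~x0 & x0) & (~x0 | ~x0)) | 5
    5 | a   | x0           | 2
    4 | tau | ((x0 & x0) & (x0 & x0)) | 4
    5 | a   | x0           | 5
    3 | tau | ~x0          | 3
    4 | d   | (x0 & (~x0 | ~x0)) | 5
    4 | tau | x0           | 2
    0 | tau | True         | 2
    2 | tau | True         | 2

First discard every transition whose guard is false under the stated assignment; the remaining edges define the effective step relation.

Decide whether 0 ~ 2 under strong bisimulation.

Refine partition for ~:
  π0 = {{0,1,2,3,4,5}}
  π1 = {{0,2,4},{1,3},{5}}
Fixed point at round 2; 3 class(es).
[0]={0,2,4}  [2]={0,2,4}

Answer: BISIMILAR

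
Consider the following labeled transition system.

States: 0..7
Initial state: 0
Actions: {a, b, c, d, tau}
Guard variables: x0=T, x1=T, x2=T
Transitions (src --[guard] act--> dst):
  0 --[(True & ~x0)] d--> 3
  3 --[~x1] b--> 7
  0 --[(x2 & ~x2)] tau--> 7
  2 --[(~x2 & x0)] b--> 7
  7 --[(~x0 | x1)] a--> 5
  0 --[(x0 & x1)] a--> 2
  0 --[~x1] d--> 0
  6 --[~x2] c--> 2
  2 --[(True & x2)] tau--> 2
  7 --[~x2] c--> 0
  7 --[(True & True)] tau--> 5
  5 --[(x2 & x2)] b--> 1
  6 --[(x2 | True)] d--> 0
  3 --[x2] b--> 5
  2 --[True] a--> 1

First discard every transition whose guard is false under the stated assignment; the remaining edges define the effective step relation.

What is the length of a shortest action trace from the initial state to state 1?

Breadth-first toward 1:
  L0 = {0}
  L1 = {2}
  L2 = {1}
first hit 1 at d=2 via a·a

Answer: 2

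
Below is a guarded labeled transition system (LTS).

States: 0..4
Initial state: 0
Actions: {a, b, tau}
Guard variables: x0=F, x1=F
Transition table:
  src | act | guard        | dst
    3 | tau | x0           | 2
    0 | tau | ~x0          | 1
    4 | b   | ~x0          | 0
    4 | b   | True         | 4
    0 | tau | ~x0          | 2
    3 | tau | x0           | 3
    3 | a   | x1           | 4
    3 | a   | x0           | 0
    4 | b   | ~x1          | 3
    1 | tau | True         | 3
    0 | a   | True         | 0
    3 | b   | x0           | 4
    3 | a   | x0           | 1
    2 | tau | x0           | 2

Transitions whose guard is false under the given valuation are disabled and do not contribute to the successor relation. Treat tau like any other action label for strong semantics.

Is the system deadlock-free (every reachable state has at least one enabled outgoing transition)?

R = {0,1,2,3}
  0: a→0  tau→1  tau→2  [3 out]
  1: tau→3  [1 out]
  2: ∅  [deadlock]
  3: ∅  [deadlock]
trace reaching 2: tau

Answer: DEADLOCK at state 2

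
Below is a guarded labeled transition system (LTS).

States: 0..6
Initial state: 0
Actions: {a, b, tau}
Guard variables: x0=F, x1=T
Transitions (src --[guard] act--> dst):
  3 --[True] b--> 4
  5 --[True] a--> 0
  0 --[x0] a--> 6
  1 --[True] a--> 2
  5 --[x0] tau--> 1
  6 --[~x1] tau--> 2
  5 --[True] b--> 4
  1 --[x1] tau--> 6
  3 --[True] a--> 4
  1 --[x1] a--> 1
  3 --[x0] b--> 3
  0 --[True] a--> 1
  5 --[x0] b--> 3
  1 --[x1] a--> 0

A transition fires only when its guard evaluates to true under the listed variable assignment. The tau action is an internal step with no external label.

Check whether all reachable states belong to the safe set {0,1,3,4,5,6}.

Answer: INVARIANT VIOLATED at state 2

Analysis:
Inv-set: {0,1,3,4,5,6}
Reach set: {0,1,2,6}
  0: ✓
  1: ✓
  2: VIOLATES
  6: ✓
reach 2 via a·a — violates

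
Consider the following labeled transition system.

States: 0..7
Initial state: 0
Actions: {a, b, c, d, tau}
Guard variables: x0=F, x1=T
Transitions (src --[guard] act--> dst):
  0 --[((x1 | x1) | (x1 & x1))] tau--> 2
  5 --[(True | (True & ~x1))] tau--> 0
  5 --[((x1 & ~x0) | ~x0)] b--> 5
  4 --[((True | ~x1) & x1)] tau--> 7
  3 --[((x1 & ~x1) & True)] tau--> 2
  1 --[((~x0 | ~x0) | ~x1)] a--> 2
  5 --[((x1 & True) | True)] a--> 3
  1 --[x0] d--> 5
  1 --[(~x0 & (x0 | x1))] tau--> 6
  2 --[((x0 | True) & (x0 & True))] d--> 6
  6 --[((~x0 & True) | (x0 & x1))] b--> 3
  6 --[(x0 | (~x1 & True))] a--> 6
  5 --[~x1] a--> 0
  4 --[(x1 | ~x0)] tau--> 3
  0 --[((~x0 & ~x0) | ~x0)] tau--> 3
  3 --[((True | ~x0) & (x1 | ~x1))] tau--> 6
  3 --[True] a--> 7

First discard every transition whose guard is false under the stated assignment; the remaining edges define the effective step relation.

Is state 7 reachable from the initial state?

After dropping false guards: 12 live edges.
Layer 0: {0}
Layer 1: {2,3}  total {0,2,3}
Layer 2: {6,7}  total {0,2,3,6,7}
Reach set: {0,2,3,6,7}
Path to 7: tau·a

Answer: REACHABLE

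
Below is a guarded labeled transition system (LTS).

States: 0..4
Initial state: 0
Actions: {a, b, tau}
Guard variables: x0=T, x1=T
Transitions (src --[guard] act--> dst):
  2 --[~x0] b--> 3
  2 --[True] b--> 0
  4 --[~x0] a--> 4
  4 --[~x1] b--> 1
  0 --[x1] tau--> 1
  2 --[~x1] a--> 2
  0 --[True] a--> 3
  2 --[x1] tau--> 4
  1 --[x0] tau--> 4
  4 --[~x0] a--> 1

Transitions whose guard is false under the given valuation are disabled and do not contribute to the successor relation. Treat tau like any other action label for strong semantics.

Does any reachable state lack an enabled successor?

Reachable = {0,1,3,4}
  0: a→3  tau→1  [2 out]
  1: tau→4  [1 out]
  3: ∅  [STUCK]
  4: ∅  [STUCK]
witness 3: a

Answer: DEADLOCK at state 3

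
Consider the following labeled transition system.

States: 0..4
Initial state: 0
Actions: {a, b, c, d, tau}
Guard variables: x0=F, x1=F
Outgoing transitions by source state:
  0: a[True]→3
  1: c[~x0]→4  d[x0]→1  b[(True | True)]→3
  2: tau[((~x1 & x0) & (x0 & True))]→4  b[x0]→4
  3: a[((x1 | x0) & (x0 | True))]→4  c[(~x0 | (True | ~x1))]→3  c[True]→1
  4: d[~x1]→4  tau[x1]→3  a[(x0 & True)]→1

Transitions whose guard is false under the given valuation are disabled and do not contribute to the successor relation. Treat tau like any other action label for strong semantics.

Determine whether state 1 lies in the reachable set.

6 transition(s) survive guard evaluation.
L0 = {0}
L1 = {3}  now seen {0,3}
L2 = {1}  now seen {0,1,3}
L3 = {4}  now seen {0,1,3,4}
Reach set: {0,1,3,4}
trace reaching 1: a·c

Answer: REACHABLE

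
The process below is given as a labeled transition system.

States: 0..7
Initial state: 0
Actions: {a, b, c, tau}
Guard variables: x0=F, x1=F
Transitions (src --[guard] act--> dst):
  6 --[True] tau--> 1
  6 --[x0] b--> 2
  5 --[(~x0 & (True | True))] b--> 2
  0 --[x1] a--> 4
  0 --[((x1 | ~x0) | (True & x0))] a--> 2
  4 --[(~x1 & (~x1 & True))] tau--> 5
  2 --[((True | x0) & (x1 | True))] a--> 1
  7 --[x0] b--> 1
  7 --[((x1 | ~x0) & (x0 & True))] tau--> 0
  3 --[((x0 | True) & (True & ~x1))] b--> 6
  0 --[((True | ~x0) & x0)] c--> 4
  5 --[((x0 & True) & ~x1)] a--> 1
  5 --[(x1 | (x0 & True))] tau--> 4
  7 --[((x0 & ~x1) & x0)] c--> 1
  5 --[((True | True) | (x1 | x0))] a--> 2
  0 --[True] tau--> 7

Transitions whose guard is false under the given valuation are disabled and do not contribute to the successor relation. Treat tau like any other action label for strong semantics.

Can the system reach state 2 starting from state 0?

8 transition(s) survive guard evaluation.
L0 = {0}
L1 = {2,7}  cumulative {0,2,7}
L2 = {1}  cumulative {0,1,2,7}
R = {0,1,2,7}
trace reaching 2: a

Answer: REACHABLE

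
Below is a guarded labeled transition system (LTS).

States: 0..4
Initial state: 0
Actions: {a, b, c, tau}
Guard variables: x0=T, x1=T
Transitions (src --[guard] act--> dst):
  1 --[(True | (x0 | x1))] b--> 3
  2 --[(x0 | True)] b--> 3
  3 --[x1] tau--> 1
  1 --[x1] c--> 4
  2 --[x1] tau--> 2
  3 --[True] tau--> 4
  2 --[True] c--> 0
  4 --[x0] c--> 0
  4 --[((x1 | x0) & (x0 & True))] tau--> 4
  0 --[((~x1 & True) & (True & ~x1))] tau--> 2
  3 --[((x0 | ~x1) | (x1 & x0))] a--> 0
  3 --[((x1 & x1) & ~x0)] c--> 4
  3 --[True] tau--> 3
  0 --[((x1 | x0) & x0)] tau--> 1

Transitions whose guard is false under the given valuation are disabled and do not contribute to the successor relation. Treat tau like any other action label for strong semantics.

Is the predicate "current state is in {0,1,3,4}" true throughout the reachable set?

Inv-set: {0,1,3,4}
Reach set: {0,1,3,4}
  0: ✓
  1: ✓
  3: ✓
  4: ✓

Answer: INVARIANT HOLDS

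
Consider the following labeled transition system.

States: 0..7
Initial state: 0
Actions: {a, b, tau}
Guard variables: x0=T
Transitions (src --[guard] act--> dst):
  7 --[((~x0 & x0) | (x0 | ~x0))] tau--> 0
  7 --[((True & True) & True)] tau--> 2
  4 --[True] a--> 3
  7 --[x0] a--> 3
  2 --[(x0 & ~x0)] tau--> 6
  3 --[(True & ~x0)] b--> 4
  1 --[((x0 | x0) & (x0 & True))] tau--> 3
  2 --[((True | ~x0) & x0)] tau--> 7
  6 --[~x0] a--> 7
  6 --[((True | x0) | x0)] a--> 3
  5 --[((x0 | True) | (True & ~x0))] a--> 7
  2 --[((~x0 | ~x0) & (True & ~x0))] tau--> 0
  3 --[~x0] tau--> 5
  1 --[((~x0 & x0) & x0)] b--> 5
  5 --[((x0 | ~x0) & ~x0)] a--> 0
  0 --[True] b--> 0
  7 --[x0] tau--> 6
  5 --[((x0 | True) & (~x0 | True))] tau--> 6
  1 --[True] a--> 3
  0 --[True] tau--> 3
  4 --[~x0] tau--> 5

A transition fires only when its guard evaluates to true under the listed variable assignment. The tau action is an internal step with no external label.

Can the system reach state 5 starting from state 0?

Answer: UNREACHABLE

Analysis:
Guard filter leaves 13 enabled edge(s).
depth 0: {0}
depth 1: {3}  cumulative {0,3}
R = {0,3}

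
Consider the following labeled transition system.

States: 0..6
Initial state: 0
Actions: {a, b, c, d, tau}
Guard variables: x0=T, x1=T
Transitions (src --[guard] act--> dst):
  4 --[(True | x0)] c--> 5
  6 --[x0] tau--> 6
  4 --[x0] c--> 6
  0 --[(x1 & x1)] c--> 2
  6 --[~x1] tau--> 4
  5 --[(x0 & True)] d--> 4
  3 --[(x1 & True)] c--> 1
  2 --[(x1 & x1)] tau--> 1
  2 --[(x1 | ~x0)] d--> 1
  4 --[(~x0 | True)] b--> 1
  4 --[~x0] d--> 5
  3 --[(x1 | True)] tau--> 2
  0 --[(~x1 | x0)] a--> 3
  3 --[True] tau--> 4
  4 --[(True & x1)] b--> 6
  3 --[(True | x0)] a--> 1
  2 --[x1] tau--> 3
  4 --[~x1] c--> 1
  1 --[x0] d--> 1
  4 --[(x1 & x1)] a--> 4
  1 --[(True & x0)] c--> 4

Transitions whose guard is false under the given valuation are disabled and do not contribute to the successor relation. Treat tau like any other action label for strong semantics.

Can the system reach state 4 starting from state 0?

Answer: REACHABLE

Trace:
After dropping false guards: 18 live edges.
Layer 0: {0}
Layer 1: {2,3}  now seen {0,2,3}
Layer 2: {1,4}  now seen {0,1,2,3,4}
Layer 3: {5,6}  now seen {0,1,2,3,4,5,6}
Reachable = {0,1,2,3,4,5,6}
witness 4: a·tau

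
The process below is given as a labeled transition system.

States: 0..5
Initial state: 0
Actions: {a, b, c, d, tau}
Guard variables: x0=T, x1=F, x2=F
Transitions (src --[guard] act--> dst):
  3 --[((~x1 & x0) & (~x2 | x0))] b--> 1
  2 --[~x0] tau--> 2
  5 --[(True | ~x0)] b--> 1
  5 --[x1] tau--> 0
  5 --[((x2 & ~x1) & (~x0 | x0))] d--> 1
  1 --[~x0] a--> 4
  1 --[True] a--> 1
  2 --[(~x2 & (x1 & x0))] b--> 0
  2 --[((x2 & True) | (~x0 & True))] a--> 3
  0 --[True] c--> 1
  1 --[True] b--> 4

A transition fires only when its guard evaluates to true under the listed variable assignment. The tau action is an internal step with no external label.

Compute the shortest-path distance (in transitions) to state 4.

Answer: 2

Trace:
BFS to 4:
  L0 = {0}
  L1 = {1}
  L2 = {4}
4 enters at depth 2; path c·b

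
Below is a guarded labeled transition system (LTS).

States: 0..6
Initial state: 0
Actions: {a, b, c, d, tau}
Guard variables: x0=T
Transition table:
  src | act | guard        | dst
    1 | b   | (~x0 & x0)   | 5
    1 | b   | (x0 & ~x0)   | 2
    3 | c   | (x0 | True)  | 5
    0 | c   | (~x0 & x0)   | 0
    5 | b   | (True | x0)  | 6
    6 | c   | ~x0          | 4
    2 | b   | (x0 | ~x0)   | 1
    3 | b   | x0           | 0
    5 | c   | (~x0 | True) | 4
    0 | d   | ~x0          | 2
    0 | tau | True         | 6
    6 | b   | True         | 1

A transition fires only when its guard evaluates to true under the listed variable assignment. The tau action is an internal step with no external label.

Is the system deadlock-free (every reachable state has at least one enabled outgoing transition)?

Reach set: {0,1,6}
  0: tau→6  [1 exit(s)]
  1: ∅  [deadlock]
  6: b→1  [1 exit(s)]
Path to 1: tau·b

Answer: DEADLOCK at state 1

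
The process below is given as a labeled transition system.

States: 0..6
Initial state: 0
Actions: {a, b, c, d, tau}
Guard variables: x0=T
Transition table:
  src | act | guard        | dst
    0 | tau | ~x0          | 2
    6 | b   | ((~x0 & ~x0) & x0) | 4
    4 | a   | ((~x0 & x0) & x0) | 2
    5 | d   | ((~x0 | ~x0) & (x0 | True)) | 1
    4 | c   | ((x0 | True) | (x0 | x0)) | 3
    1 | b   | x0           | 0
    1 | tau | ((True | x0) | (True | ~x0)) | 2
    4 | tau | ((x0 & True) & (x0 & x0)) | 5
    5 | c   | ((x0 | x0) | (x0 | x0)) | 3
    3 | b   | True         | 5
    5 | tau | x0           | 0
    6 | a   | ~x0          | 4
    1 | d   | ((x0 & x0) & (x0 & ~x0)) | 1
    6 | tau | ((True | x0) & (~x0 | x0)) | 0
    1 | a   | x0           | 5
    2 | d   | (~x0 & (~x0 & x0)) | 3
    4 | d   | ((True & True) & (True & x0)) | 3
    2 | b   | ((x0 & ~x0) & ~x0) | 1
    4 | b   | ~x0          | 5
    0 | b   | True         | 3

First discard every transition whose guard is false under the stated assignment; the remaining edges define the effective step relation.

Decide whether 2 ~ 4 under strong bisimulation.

Answer: NOT BISIMILAR

Working:
Bisimulation quotient by refinement:
  P[0] = {{0,1,2,3,4,5,6}}
  P[1] = {{0,3},{1},{2},{4},{5},{6}}
  P[2] = {{0},{1},{2},{3},{4},{5},{6}}
7 equivalence class(es) (converged in 3)
2∈{2}, 4∈{4}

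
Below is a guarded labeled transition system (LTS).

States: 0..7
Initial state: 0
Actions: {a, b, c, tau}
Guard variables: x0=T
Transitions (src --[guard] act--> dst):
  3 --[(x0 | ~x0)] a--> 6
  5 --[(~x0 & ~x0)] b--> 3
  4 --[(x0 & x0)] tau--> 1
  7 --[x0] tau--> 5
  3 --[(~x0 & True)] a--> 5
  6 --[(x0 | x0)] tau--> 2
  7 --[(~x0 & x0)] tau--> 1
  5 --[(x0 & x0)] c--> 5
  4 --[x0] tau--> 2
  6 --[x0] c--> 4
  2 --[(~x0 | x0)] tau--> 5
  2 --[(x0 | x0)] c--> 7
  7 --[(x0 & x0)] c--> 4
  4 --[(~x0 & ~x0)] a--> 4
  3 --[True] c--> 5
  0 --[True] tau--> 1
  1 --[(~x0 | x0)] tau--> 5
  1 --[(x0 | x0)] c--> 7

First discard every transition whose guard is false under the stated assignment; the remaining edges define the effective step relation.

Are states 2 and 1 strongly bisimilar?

Refine partition for ~:
  round 0: {{0,1,2,3,4,5,6,7}}
  round 1: {{0,4},{1,2,6,7},{3},{5}}
  round 2: {{0,4},{1,2},{3},{5},{6},{7}}
6 equivalence class(es) (converged in 3)
class of 2: {1,2}; class of 1: {1,2}

Answer: BISIMILAR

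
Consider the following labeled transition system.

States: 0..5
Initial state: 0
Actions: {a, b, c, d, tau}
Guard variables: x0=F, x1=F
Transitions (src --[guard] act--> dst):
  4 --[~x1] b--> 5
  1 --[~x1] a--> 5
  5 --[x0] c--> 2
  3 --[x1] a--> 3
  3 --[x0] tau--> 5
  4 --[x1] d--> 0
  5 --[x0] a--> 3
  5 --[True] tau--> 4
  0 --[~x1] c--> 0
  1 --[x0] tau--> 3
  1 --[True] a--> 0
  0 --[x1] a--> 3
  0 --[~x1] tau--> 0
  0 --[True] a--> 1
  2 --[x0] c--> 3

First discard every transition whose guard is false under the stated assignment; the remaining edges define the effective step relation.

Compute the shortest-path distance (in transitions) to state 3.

Breadth-first toward 3:
  L0 = {0}
  L1 = {1}
  L2 = {5}
  L3 = {4}
3 never appears.

Answer: UNREACHABLE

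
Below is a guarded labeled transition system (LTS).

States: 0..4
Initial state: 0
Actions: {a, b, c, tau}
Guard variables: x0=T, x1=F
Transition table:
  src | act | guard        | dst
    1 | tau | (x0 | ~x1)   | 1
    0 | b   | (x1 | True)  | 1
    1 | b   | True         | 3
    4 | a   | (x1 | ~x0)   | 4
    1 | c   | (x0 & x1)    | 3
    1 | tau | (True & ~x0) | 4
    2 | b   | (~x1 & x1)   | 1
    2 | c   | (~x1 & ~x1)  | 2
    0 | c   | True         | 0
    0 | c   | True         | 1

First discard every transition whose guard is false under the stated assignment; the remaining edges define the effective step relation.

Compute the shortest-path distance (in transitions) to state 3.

Answer: 2

Working:
Breadth-first toward 3:
  Layer 0: {0}
  Layer 1: {1}
  Layer 2: {3}
first hit 3 at d=2 via b·b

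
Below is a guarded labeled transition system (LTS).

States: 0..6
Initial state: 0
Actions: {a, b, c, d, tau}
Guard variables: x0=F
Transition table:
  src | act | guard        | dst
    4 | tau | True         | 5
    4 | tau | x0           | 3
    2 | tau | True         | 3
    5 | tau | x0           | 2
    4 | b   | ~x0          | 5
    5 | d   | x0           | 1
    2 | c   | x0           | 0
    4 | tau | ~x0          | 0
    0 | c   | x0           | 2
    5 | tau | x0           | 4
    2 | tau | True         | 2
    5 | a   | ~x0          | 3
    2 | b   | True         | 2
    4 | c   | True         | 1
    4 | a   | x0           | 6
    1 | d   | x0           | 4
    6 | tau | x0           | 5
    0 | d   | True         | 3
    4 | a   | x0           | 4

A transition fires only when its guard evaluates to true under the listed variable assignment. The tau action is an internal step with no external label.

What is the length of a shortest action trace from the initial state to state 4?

Layered search for 4:
  Layer 0: {0}
  Layer 1: {3}
4 never appears.

Answer: UNREACHABLE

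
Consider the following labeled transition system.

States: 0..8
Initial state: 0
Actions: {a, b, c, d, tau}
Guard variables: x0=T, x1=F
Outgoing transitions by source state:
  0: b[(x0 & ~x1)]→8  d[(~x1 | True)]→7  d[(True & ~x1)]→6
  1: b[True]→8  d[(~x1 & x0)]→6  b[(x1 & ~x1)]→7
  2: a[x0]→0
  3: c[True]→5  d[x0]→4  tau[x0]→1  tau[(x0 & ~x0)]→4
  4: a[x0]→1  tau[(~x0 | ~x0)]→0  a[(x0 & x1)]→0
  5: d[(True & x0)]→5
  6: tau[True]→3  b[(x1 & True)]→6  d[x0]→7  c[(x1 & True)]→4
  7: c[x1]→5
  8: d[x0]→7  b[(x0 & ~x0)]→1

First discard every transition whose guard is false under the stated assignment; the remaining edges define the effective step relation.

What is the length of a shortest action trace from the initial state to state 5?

BFS to 5:
  depth 0: {0}
  depth 1: {6,7,8}
  depth 2: {3}
  depth 3: {1,4,5}
first hit 5 at d=3 via d·tau·c

Answer: 3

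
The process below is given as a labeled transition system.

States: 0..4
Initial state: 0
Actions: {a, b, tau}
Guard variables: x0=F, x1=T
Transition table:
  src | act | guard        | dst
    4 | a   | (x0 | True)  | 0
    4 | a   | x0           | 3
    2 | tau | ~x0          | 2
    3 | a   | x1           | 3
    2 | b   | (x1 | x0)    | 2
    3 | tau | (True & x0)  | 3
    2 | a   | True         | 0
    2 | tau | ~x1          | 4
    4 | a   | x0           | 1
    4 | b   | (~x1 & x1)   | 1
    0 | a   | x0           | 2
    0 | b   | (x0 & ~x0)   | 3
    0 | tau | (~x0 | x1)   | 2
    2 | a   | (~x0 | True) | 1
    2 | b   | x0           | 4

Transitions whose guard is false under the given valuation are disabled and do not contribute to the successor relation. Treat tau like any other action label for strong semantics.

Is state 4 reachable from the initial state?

Answer: UNREACHABLE

Analysis:
After dropping false guards: 7 live edges.
Layer 0: {0}
Layer 1: {2}  total {0,2}
Layer 2: {1}  total {0,1,2}
Reachable = {0,1,2}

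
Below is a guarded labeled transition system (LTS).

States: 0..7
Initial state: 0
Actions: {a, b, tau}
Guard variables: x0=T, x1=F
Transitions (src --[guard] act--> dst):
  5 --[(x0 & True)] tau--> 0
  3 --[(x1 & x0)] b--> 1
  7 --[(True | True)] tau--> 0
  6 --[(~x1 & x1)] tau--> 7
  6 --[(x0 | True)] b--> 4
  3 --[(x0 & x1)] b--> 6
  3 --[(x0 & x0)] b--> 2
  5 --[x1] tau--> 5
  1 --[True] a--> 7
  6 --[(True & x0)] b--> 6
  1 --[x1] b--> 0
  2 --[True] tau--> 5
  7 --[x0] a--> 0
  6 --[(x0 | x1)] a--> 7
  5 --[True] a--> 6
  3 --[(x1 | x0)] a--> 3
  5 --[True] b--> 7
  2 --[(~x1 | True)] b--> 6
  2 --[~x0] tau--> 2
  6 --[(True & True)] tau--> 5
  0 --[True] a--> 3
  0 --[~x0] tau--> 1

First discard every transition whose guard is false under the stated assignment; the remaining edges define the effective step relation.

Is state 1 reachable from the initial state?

Answer: UNREACHABLE

Analysis:
Guard filter leaves 15 enabled edge(s).
Layer 0: {0}
Layer 1: {3}  now seen {0,3}
Layer 2: {2}  now seen {0,2,3}
Layer 3: {5,6}  now seen {0,2,3,5,6}
Layer 4: {4,7}  now seen {0,2,3,4,5,6,7}
Reach set: {0,2,3,4,5,6,7}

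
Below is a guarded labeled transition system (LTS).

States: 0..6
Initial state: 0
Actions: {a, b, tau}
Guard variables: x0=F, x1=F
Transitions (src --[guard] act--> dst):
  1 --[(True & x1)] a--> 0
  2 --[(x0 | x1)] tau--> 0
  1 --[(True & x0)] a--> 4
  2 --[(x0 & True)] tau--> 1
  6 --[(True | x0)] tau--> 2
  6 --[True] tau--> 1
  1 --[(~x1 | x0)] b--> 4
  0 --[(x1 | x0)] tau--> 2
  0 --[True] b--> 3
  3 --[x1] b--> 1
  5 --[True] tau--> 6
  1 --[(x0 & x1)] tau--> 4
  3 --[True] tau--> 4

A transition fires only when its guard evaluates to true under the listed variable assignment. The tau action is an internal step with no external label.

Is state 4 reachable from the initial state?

Answer: REACHABLE

Trace:
Guard filter leaves 6 enabled edge(s).
Layer 0: {0}
Layer 1: {3}  cumulative {0,3}
Layer 2: {4}  cumulative {0,3,4}
Reachable = {0,3,4}
witness 4: b·tau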